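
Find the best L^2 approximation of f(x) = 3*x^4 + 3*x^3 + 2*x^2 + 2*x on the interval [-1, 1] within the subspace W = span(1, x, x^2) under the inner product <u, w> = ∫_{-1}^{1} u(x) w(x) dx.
g(x) = 32*x^2/7 + 19*x/5 - 9/35

The best approximation g ∈ W is the orthogonal projection of f onto W. Writing g = a_0 + a_1 x + a_2 x^2, the coefficients solve the normal equations G · a = b where
  G_{ij} = <φ_i, φ_j> and b_i = <f, φ_i>, with φ_0 = 1, φ_1 = x, φ_2 = x^2.
G =
  [2, 0, 2/3]
  [0, 2/3, 0]
  [2/3, 0, 2/5],
b = (38/15, 38/15, 58/35).
Solving gives a_0 = -9/35, a_1 = 19/5, a_2 = 32/7, so
  g(x) = 32*x^2/7 + 19*x/5 - 9/35.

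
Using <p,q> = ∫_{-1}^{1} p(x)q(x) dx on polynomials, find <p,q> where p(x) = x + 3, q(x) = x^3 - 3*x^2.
<p,q> = -28/5

Expand the product: p(x)·q(x) = x^4 - 9*x^2.
∫_{-1}^{1} of each monomial x^k gives [2/(k+1) if k even, 0 if k odd]. Integrating term-by-term (or equivalently evaluating the antiderivative F(x) = x^5/5 - 3*x^3 at the endpoints):
  F(1) − F(−1) = -14/5 − (14/5) = -28/5.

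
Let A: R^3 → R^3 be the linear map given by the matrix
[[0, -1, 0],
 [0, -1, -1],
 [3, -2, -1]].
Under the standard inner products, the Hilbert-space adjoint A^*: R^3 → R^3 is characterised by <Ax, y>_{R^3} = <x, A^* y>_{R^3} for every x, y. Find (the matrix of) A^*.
A^* = A^T =
[[0, 0, 3],
 [-1, -1, -2],
 [0, -1, -1]]

For real matrices with standard dot products, the defining identity <Ax, y> = <x, A^* y> gives (Ax)^T y = x^T (A^*) y, i.e. x^T A^T y = x^T (A^*) y. Since this holds for all x, y, we must have A^* = A^T. Therefore
A^* =
[[0, 0, 3],
 [-1, -1, -2],
 [0, -1, -1]].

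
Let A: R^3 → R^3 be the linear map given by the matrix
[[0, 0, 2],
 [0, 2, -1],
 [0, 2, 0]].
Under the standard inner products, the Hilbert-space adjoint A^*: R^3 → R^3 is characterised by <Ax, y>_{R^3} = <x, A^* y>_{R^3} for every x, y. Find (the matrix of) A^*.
A^* = A^T =
[[0, 0, 0],
 [0, 2, 2],
 [2, -1, 0]]

For real matrices with standard dot products, the defining identity <Ax, y> = <x, A^* y> gives (Ax)^T y = x^T (A^*) y, i.e. x^T A^T y = x^T (A^*) y. Since this holds for all x, y, we must have A^* = A^T. Therefore
A^* =
[[0, 0, 0],
 [0, 2, 2],
 [2, -1, 0]].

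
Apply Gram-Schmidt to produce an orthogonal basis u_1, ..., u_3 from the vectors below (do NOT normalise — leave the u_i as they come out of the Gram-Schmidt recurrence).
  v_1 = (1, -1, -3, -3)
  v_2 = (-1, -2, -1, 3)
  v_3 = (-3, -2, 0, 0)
Orthogonal basis:
  u_1 = (1, -1, -3, -3)
  u_2 = (-3/4, -9/4, -7/4, 9/4)
  u_3 = (-142/55, -52/55, 39/55, -69/55)

Apply the Gram-Schmidt recurrence
  u_1 = v_1
  u_i = v_i − Σ_{j<i} ((v_i · u_j) / (u_j · u_j)) · u_j.

Step by step this gives:
  u_1 = (1, -1, -3, -3)
  u_2 = (-3/4, -9/4, -7/4, 9/4)
  u_3 = (-142/55, -52/55, 39/55, -69/55)

Orthogonality check:
  u_2 · u_1 = 0 (should be 0)
  u_3 · u_1 = 0 (should be 0)
  u_3 · u_2 = 0 (should be 0)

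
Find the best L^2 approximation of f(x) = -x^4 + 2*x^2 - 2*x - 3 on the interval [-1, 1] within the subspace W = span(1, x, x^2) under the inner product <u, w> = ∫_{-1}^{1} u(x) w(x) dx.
g(x) = 8*x^2/7 - 2*x - 102/35

The best approximation g ∈ W is the orthogonal projection of f onto W. Writing g = a_0 + a_1 x + a_2 x^2, the coefficients solve the normal equations G · a = b where
  G_{ij} = <φ_i, φ_j> and b_i = <f, φ_i>, with φ_0 = 1, φ_1 = x, φ_2 = x^2.
G =
  [2, 0, 2/3]
  [0, 2/3, 0]
  [2/3, 0, 2/5],
b = (-76/15, -4/3, -52/35).
Solving gives a_0 = -102/35, a_1 = -2, a_2 = 8/7, so
  g(x) = 8*x^2/7 - 2*x - 102/35.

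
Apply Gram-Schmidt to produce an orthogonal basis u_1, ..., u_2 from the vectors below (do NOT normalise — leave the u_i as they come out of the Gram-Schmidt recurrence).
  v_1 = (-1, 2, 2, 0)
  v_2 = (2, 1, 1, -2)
Orthogonal basis:
  u_1 = (-1, 2, 2, 0)
  u_2 = (20/9, 5/9, 5/9, -2)

Apply the Gram-Schmidt recurrence
  u_1 = v_1
  u_i = v_i − Σ_{j<i} ((v_i · u_j) / (u_j · u_j)) · u_j.

Step by step this gives:
  u_1 = (-1, 2, 2, 0)
  u_2 = (20/9, 5/9, 5/9, -2)

Orthogonality check:
  u_2 · u_1 = 0 (should be 0)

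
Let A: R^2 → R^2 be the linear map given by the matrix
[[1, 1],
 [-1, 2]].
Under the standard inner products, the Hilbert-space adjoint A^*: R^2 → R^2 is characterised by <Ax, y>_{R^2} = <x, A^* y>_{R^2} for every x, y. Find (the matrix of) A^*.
A^* = A^T =
[[1, -1],
 [1, 2]]

For real matrices with standard dot products, the defining identity <Ax, y> = <x, A^* y> gives (Ax)^T y = x^T (A^*) y, i.e. x^T A^T y = x^T (A^*) y. Since this holds for all x, y, we must have A^* = A^T. Therefore
A^* =
[[1, -1],
 [1, 2]].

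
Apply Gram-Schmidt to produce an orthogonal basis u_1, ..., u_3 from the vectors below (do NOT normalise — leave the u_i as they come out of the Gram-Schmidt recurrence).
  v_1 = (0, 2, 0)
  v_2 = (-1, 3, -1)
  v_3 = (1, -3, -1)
Orthogonal basis:
  u_1 = (0, 2, 0)
  u_2 = (-1, 0, -1)
  u_3 = (1, 0, -1)

Apply the Gram-Schmidt recurrence
  u_1 = v_1
  u_i = v_i − Σ_{j<i} ((v_i · u_j) / (u_j · u_j)) · u_j.

Step by step this gives:
  u_1 = (0, 2, 0)
  u_2 = (-1, 0, -1)
  u_3 = (1, 0, -1)

Orthogonality check:
  u_2 · u_1 = 0 (should be 0)
  u_3 · u_1 = 0 (should be 0)
  u_3 · u_2 = 0 (should be 0)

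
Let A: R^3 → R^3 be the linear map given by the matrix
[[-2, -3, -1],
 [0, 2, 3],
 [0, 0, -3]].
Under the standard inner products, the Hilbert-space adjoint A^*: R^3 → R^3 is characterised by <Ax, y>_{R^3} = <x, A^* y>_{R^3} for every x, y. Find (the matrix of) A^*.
A^* = A^T =
[[-2, 0, 0],
 [-3, 2, 0],
 [-1, 3, -3]]

For real matrices with standard dot products, the defining identity <Ax, y> = <x, A^* y> gives (Ax)^T y = x^T (A^*) y, i.e. x^T A^T y = x^T (A^*) y. Since this holds for all x, y, we must have A^* = A^T. Therefore
A^* =
[[-2, 0, 0],
 [-3, 2, 0],
 [-1, 3, -3]].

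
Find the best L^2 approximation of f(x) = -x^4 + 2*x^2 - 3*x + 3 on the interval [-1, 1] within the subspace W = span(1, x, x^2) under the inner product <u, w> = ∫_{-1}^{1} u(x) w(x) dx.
g(x) = 8*x^2/7 - 3*x + 108/35

The best approximation g ∈ W is the orthogonal projection of f onto W. Writing g = a_0 + a_1 x + a_2 x^2, the coefficients solve the normal equations G · a = b where
  G_{ij} = <φ_i, φ_j> and b_i = <f, φ_i>, with φ_0 = 1, φ_1 = x, φ_2 = x^2.
G =
  [2, 0, 2/3]
  [0, 2/3, 0]
  [2/3, 0, 2/5],
b = (104/15, -2, 88/35).
Solving gives a_0 = 108/35, a_1 = -3, a_2 = 8/7, so
  g(x) = 8*x^2/7 - 3*x + 108/35.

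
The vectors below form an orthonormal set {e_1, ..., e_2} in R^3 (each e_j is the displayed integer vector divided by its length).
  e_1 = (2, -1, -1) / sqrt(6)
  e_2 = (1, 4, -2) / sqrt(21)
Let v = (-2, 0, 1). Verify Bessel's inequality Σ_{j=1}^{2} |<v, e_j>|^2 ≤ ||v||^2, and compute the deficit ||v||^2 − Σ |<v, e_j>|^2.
Σ |<v, e_j>|^2 = 69/14; ||v||^2 = 5; deficit = 1/14

Write each e_j = u_j / sqrt(<u_j, u_j>) where u_j is the displayed integer vector. Then <v, e_j> = <v, u_j> / sqrt(<u_j, u_j>), so |<v, e_j>|^2 = <v, u_j>^2 / <u_j, u_j>.
Coefficients: <v, e_1> = -5/sqrt(6), <v, e_2> = -4/sqrt(21).
Square and sum: Σ |<v, e_j>|^2 = 69/14.
Compute ||v||^2 = v·v = 5.
Deficit = 5 − 69/14 = 1/14 ≥ 0, confirming Bessel's inequality. (The deficit equals ||v − Σ <v,e_j> e_j||^2, the squared distance from v to span{e_j}.)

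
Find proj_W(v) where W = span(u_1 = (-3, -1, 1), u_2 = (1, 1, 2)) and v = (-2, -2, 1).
proj_W(v) = (-77/31, -27/31, 21/31)

Set up U = [u_1 | ... | u_2] ∈ R^(3×2). The projector onto W = col(U) is P = U (U^T U)^(-1) U^T.
Compute U^T U =
  [11, -2]
  [-2, 6],
and U^T v = (9, -2).
Solve U^T U · c = U^T v for the coefficients: c = (25/31, -2/31). The projection is proj_W(v) = U c.
Check: (v - proj_W(v)) · u_1 = 0  (should be 0).
Check: (v - proj_W(v)) · u_2 = 0  (should be 0).
Result: proj_W(v) = (-77/31, -27/31, 21/31).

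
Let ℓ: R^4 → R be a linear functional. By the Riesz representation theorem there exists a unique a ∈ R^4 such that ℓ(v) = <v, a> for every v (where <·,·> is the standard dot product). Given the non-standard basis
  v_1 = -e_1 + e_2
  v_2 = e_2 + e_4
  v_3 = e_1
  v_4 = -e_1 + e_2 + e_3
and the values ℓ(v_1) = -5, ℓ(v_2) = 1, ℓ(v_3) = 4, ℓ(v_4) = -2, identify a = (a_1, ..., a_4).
a = (4, -1, 3, 2)

Write a = (a_1, ..., a_4) in the standard basis. For each basis vector v_i, ℓ(v_i) = <v_i, a> is a linear equation in the a_j's. Collect the n equations into a matrix system V a = ℓ, where row i of V is v_i (expressed in the standard basis). Since V is invertible (lower-triangular with 1s on the diagonal, up to permutation), solve by back-substitution:
  V =
[[-1, 1, 0, 0],
 [0, 1, 0, 1],
 [1, 0, 0, 0],
 [-1, 1, 1, 0]]
  V a = (-5, 1, 4, -2)
Solving gives a = (4, -1, 3, 2).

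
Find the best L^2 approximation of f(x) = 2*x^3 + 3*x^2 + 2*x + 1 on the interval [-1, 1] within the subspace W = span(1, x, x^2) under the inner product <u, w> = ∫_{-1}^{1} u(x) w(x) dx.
g(x) = 3*x^2 + 16*x/5 + 1

The best approximation g ∈ W is the orthogonal projection of f onto W. Writing g = a_0 + a_1 x + a_2 x^2, the coefficients solve the normal equations G · a = b where
  G_{ij} = <φ_i, φ_j> and b_i = <f, φ_i>, with φ_0 = 1, φ_1 = x, φ_2 = x^2.
G =
  [2, 0, 2/3]
  [0, 2/3, 0]
  [2/3, 0, 2/5],
b = (4, 32/15, 28/15).
Solving gives a_0 = 1, a_1 = 16/5, a_2 = 3, so
  g(x) = 3*x^2 + 16*x/5 + 1.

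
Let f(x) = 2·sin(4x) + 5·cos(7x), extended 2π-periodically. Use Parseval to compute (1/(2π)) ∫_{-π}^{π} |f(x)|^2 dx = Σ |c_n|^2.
Σ |c_n|^2 = 29/2

Expand |f|^2 and use orthogonality of {sin(nx), cos(mx)} on [-π, π]:
  ∫_{-π}^{π} sin(nx)^2 dx = π, ∫ cos(mx)^2 dx = π, and cross terms integrate to 0.
So ∫_{-π}^{π} f(x)^2 dx = 2^2 · π + 5^2 · π = (4 + 25)π.
Divide by 2π: (4 + 25)/2 = 29/2.
By Parseval, this equals Σ |c_n|^2.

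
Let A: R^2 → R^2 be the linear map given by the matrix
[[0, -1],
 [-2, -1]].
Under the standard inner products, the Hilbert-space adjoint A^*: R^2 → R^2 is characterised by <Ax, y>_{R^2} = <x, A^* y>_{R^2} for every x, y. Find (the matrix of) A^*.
A^* = A^T =
[[0, -2],
 [-1, -1]]

For real matrices with standard dot products, the defining identity <Ax, y> = <x, A^* y> gives (Ax)^T y = x^T (A^*) y, i.e. x^T A^T y = x^T (A^*) y. Since this holds for all x, y, we must have A^* = A^T. Therefore
A^* =
[[0, -2],
 [-1, -1]].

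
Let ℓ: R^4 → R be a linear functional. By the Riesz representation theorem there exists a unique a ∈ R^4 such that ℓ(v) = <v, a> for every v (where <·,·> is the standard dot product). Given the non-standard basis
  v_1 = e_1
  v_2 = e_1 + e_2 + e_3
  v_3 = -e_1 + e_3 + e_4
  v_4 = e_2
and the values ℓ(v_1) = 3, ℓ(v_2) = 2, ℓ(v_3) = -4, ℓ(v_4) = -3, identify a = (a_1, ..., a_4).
a = (3, -3, 2, -3)

Write a = (a_1, ..., a_4) in the standard basis. For each basis vector v_i, ℓ(v_i) = <v_i, a> is a linear equation in the a_j's. Collect the n equations into a matrix system V a = ℓ, where row i of V is v_i (expressed in the standard basis). Since V is invertible (lower-triangular with 1s on the diagonal, up to permutation), solve by back-substitution:
  V =
[[1, 0, 0, 0],
 [1, 1, 1, 0],
 [-1, 0, 1, 1],
 [0, 1, 0, 0]]
  V a = (3, 2, -4, -3)
Solving gives a = (3, -3, 2, -3).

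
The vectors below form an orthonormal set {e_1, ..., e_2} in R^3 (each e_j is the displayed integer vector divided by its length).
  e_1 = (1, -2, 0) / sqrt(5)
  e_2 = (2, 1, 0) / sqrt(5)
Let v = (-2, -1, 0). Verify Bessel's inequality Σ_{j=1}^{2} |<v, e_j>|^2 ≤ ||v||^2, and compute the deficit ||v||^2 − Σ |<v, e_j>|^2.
Σ |<v, e_j>|^2 = 5; ||v||^2 = 5; deficit = 0

Write each e_j = u_j / sqrt(<u_j, u_j>) where u_j is the displayed integer vector. Then <v, e_j> = <v, u_j> / sqrt(<u_j, u_j>), so |<v, e_j>|^2 = <v, u_j>^2 / <u_j, u_j>.
Coefficients: <v, e_1> = 0/sqrt(5), <v, e_2> = -5/sqrt(5).
Square and sum: Σ |<v, e_j>|^2 = 5.
Compute ||v||^2 = v·v = 5.
Deficit = 5 − 5 = 0 ≥ 0, confirming Bessel's inequality. (The deficit equals ||v − Σ <v,e_j> e_j||^2, the squared distance from v to span{e_j}.)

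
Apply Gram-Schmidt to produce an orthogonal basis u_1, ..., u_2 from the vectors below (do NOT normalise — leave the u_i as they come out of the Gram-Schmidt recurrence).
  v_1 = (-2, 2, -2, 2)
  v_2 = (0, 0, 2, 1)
Orthogonal basis:
  u_1 = (-2, 2, -2, 2)
  u_2 = (-1/4, 1/4, 7/4, 5/4)

Apply the Gram-Schmidt recurrence
  u_1 = v_1
  u_i = v_i − Σ_{j<i} ((v_i · u_j) / (u_j · u_j)) · u_j.

Step by step this gives:
  u_1 = (-2, 2, -2, 2)
  u_2 = (-1/4, 1/4, 7/4, 5/4)

Orthogonality check:
  u_2 · u_1 = 0 (should be 0)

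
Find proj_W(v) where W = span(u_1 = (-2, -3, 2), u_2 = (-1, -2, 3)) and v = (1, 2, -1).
proj_W(v) = (26/21, 38/21, -22/21)

Set up U = [u_1 | ... | u_2] ∈ R^(3×2). The projector onto W = col(U) is P = U (U^T U)^(-1) U^T.
Compute U^T U =
  [17, 14]
  [14, 14],
and U^T v = (-10, -8).
Solve U^T U · c = U^T v for the coefficients: c = (-2/3, 2/21). The projection is proj_W(v) = U c.
Check: (v - proj_W(v)) · u_1 = 0  (should be 0).
Check: (v - proj_W(v)) · u_2 = 0  (should be 0).
Result: proj_W(v) = (26/21, 38/21, -22/21).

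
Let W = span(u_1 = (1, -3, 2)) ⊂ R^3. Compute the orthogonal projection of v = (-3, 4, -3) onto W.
proj_W(v) = (-3/2, 9/2, -3)

Set up U = [u_1 | ... | u_1] ∈ R^(3×1). The projector onto W = col(U) is P = U (U^T U)^(-1) U^T.
Compute U^T U =
  [14],
and U^T v = (-21).
Solve U^T U · c = U^T v for the coefficients: c = (-3/2). The projection is proj_W(v) = U c.
Check: (v - proj_W(v)) · u_1 = 0  (should be 0).
Result: proj_W(v) = (-3/2, 9/2, -3).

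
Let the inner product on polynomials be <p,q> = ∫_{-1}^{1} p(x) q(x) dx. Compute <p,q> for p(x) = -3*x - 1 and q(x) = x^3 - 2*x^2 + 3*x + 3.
<p,q> = -178/15

Expand the product: p(x)·q(x) = -3*x^4 + 5*x^3 - 7*x^2 - 12*x - 3.
∫_{-1}^{1} of each monomial x^k gives [2/(k+1) if k even, 0 if k odd]. Integrating term-by-term (or equivalently evaluating the antiderivative F(x) = -3*x^5/5 + 5*x^4/4 - 7*x^3/3 - 6*x^2 - 3*x at the endpoints):
  F(1) − F(−1) = -641/60 − (71/60) = -178/15.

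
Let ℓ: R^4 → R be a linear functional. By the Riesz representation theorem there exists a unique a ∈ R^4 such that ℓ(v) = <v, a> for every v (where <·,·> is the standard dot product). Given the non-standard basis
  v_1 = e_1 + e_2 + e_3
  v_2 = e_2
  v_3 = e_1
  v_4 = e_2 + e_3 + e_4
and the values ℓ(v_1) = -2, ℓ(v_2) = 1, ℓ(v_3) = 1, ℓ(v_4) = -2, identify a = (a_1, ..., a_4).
a = (1, 1, -4, 1)

Write a = (a_1, ..., a_4) in the standard basis. For each basis vector v_i, ℓ(v_i) = <v_i, a> is a linear equation in the a_j's. Collect the n equations into a matrix system V a = ℓ, where row i of V is v_i (expressed in the standard basis). Since V is invertible (lower-triangular with 1s on the diagonal, up to permutation), solve by back-substitution:
  V =
[[1, 1, 1, 0],
 [0, 1, 0, 0],
 [1, 0, 0, 0],
 [0, 1, 1, 1]]
  V a = (-2, 1, 1, -2)
Solving gives a = (1, 1, -4, 1).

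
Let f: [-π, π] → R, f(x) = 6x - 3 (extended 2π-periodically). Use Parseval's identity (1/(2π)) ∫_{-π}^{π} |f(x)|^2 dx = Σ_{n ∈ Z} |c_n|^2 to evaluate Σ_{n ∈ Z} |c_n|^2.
Σ |c_n|^2 = 12π^2 + 9

Expand and integrate term by term over [-π, π]:
  ∫ (6x)^2 dx = 36·(2π^3/3); ∫ 2·6·(-3)·x dx = 0 (odd integrand); ∫ (-3)^2 dx = 9·2π.
So (1/(2π)) ∫_{-π}^{π} (6x - 3)^2 dx = 36π^2/3 + 9 = 12π^2 + 9.
Parseval ⇒ Σ |c_n|^2 = 12π^2 + 9.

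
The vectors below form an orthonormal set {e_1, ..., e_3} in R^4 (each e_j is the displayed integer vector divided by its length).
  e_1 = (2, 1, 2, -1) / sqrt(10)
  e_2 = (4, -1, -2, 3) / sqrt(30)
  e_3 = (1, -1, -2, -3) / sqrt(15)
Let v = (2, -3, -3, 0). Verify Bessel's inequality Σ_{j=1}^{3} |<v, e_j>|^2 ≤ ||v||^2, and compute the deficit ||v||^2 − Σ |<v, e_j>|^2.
Σ |<v, e_j>|^2 = 101/5; ||v||^2 = 22; deficit = 9/5

Write each e_j = u_j / sqrt(<u_j, u_j>) where u_j is the displayed integer vector. Then <v, e_j> = <v, u_j> / sqrt(<u_j, u_j>), so |<v, e_j>|^2 = <v, u_j>^2 / <u_j, u_j>.
Coefficients: <v, e_1> = -5/sqrt(10), <v, e_2> = 17/sqrt(30), <v, e_3> = 11/sqrt(15).
Square and sum: Σ |<v, e_j>|^2 = 101/5.
Compute ||v||^2 = v·v = 22.
Deficit = 22 − 101/5 = 9/5 ≥ 0, confirming Bessel's inequality. (The deficit equals ||v − Σ <v,e_j> e_j||^2, the squared distance from v to span{e_j}.)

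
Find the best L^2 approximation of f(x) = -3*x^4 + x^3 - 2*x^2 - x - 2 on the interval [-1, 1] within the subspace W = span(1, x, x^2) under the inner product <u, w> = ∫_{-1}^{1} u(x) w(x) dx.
g(x) = -32*x^2/7 - 2*x/5 - 61/35

The best approximation g ∈ W is the orthogonal projection of f onto W. Writing g = a_0 + a_1 x + a_2 x^2, the coefficients solve the normal equations G · a = b where
  G_{ij} = <φ_i, φ_j> and b_i = <f, φ_i>, with φ_0 = 1, φ_1 = x, φ_2 = x^2.
G =
  [2, 0, 2/3]
  [0, 2/3, 0]
  [2/3, 0, 2/5],
b = (-98/15, -4/15, -314/105).
Solving gives a_0 = -61/35, a_1 = -2/5, a_2 = -32/7, so
  g(x) = -32*x^2/7 - 2*x/5 - 61/35.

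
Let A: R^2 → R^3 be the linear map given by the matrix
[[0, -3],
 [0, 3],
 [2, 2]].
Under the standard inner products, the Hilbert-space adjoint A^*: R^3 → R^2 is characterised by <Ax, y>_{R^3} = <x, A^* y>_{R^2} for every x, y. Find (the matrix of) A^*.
A^* = A^T =
[[0, 0, 2],
 [-3, 3, 2]]

For real matrices with standard dot products, the defining identity <Ax, y> = <x, A^* y> gives (Ax)^T y = x^T (A^*) y, i.e. x^T A^T y = x^T (A^*) y. Since this holds for all x, y, we must have A^* = A^T. Therefore
A^* =
[[0, 0, 2],
 [-3, 3, 2]].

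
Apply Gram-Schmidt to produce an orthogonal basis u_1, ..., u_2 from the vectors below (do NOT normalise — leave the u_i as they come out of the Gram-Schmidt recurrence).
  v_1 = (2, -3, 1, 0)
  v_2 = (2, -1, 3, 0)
Orthogonal basis:
  u_1 = (2, -3, 1, 0)
  u_2 = (4/7, 8/7, 16/7, 0)

Apply the Gram-Schmidt recurrence
  u_1 = v_1
  u_i = v_i − Σ_{j<i} ((v_i · u_j) / (u_j · u_j)) · u_j.

Step by step this gives:
  u_1 = (2, -3, 1, 0)
  u_2 = (4/7, 8/7, 16/7, 0)

Orthogonality check:
  u_2 · u_1 = 0 (should be 0)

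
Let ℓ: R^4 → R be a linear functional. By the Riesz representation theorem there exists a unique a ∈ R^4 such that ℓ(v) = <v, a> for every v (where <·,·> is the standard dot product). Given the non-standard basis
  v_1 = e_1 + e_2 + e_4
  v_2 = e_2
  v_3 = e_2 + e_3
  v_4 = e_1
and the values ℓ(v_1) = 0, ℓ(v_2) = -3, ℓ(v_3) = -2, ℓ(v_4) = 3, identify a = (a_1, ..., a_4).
a = (3, -3, 1, 0)

Write a = (a_1, ..., a_4) in the standard basis. For each basis vector v_i, ℓ(v_i) = <v_i, a> is a linear equation in the a_j's. Collect the n equations into a matrix system V a = ℓ, where row i of V is v_i (expressed in the standard basis). Since V is invertible (lower-triangular with 1s on the diagonal, up to permutation), solve by back-substitution:
  V =
[[1, 1, 0, 1],
 [0, 1, 0, 0],
 [0, 1, 1, 0],
 [1, 0, 0, 0]]
  V a = (0, -3, -2, 3)
Solving gives a = (3, -3, 1, 0).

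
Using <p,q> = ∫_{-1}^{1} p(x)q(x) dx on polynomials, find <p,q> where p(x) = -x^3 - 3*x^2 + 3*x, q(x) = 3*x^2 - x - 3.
<p,q> = 4/5

Expand the product: p(x)·q(x) = -3*x^5 - 8*x^4 + 15*x^3 + 6*x^2 - 9*x.
∫_{-1}^{1} of each monomial x^k gives [2/(k+1) if k even, 0 if k odd]. Integrating term-by-term (or equivalently evaluating the antiderivative F(x) = -x^6/2 - 8*x^5/5 + 15*x^4/4 + 2*x^3 - 9*x^2/2 at the endpoints):
  F(1) − F(−1) = -17/20 − (-33/20) = 4/5.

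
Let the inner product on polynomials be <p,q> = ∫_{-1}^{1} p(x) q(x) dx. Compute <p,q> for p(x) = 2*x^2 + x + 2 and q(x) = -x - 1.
<p,q> = -6

Expand the product: p(x)·q(x) = -2*x^3 - 3*x^2 - 3*x - 2.
∫_{-1}^{1} of each monomial x^k gives [2/(k+1) if k even, 0 if k odd]. Integrating term-by-term (or equivalently evaluating the antiderivative F(x) = -x^4/2 - x^3 - 3*x^2/2 - 2*x at the endpoints):
  F(1) − F(−1) = -5 − (1) = -6.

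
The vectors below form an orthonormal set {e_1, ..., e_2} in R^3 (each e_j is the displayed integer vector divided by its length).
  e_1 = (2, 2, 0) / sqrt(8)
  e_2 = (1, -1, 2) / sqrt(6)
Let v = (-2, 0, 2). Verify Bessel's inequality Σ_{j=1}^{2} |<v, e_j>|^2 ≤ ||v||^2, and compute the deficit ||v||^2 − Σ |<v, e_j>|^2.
Σ |<v, e_j>|^2 = 8/3; ||v||^2 = 8; deficit = 16/3

Write each e_j = u_j / sqrt(<u_j, u_j>) where u_j is the displayed integer vector. Then <v, e_j> = <v, u_j> / sqrt(<u_j, u_j>), so |<v, e_j>|^2 = <v, u_j>^2 / <u_j, u_j>.
Coefficients: <v, e_1> = -4/sqrt(8), <v, e_2> = 2/sqrt(6).
Square and sum: Σ |<v, e_j>|^2 = 8/3.
Compute ||v||^2 = v·v = 8.
Deficit = 8 − 8/3 = 16/3 ≥ 0, confirming Bessel's inequality. (The deficit equals ||v − Σ <v,e_j> e_j||^2, the squared distance from v to span{e_j}.)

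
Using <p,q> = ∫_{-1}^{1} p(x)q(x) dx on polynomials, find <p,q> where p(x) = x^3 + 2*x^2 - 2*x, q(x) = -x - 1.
<p,q> = -2/5

Expand the product: p(x)·q(x) = -x^4 - 3*x^3 + 2*x.
∫_{-1}^{1} of each monomial x^k gives [2/(k+1) if k even, 0 if k odd]. Integrating term-by-term (or equivalently evaluating the antiderivative F(x) = -x^5/5 - 3*x^4/4 + x^2 at the endpoints):
  F(1) − F(−1) = 1/20 − (9/20) = -2/5.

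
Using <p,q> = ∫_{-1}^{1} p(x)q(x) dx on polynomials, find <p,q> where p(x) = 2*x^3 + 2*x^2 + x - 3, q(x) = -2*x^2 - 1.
<p,q> = 106/15

Expand the product: p(x)·q(x) = -4*x^5 - 4*x^4 - 4*x^3 + 4*x^2 - x + 3.
∫_{-1}^{1} of each monomial x^k gives [2/(k+1) if k even, 0 if k odd]. Integrating term-by-term (or equivalently evaluating the antiderivative F(x) = -2*x^6/3 - 4*x^5/5 - x^4 + 4*x^3/3 - x^2/2 + 3*x at the endpoints):
  F(1) − F(−1) = 41/30 − (-57/10) = 106/15.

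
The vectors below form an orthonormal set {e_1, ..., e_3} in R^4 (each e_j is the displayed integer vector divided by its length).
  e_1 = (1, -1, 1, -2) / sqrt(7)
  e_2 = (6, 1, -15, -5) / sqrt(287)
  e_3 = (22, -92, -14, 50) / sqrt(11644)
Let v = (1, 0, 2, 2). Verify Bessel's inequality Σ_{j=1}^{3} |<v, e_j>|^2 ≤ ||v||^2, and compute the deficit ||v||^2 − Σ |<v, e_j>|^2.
Σ |<v, e_j>|^2 = 350/71; ||v||^2 = 9; deficit = 289/71

Write each e_j = u_j / sqrt(<u_j, u_j>) where u_j is the displayed integer vector. Then <v, e_j> = <v, u_j> / sqrt(<u_j, u_j>), so |<v, e_j>|^2 = <v, u_j>^2 / <u_j, u_j>.
Coefficients: <v, e_1> = -1/sqrt(7), <v, e_2> = -34/sqrt(287), <v, e_3> = 94/sqrt(11644).
Square and sum: Σ |<v, e_j>|^2 = 350/71.
Compute ||v||^2 = v·v = 9.
Deficit = 9 − 350/71 = 289/71 ≥ 0, confirming Bessel's inequality. (The deficit equals ||v − Σ <v,e_j> e_j||^2, the squared distance from v to span{e_j}.)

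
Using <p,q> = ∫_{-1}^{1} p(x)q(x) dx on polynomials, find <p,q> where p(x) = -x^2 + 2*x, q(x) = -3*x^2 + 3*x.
<p,q> = 26/5

Expand the product: p(x)·q(x) = 3*x^4 - 9*x^3 + 6*x^2.
∫_{-1}^{1} of each monomial x^k gives [2/(k+1) if k even, 0 if k odd]. Integrating term-by-term (or equivalently evaluating the antiderivative F(x) = 3*x^5/5 - 9*x^4/4 + 2*x^3 at the endpoints):
  F(1) − F(−1) = 7/20 − (-97/20) = 26/5.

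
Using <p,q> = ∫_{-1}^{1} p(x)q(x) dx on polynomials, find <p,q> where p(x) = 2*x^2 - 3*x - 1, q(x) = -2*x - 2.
<p,q> = 16/3

Expand the product: p(x)·q(x) = -4*x^3 + 2*x^2 + 8*x + 2.
∫_{-1}^{1} of each monomial x^k gives [2/(k+1) if k even, 0 if k odd]. Integrating term-by-term (or equivalently evaluating the antiderivative F(x) = -x^4 + 2*x^3/3 + 4*x^2 + 2*x at the endpoints):
  F(1) − F(−1) = 17/3 − (1/3) = 16/3.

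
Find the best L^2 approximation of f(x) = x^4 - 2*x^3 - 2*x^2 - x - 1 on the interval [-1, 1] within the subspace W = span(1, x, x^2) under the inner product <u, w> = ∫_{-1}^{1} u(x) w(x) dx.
g(x) = -8*x^2/7 - 11*x/5 - 38/35

The best approximation g ∈ W is the orthogonal projection of f onto W. Writing g = a_0 + a_1 x + a_2 x^2, the coefficients solve the normal equations G · a = b where
  G_{ij} = <φ_i, φ_j> and b_i = <f, φ_i>, with φ_0 = 1, φ_1 = x, φ_2 = x^2.
G =
  [2, 0, 2/3]
  [0, 2/3, 0]
  [2/3, 0, 2/5],
b = (-44/15, -22/15, -124/105).
Solving gives a_0 = -38/35, a_1 = -11/5, a_2 = -8/7, so
  g(x) = -8*x^2/7 - 11*x/5 - 38/35.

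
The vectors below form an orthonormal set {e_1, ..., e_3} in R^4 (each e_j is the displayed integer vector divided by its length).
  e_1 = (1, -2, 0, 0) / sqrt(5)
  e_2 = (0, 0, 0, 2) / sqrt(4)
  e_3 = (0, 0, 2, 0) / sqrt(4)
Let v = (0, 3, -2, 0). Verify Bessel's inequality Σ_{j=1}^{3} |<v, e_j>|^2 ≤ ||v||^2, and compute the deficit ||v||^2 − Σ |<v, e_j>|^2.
Σ |<v, e_j>|^2 = 56/5; ||v||^2 = 13; deficit = 9/5

Write each e_j = u_j / sqrt(<u_j, u_j>) where u_j is the displayed integer vector. Then <v, e_j> = <v, u_j> / sqrt(<u_j, u_j>), so |<v, e_j>|^2 = <v, u_j>^2 / <u_j, u_j>.
Coefficients: <v, e_1> = -6/sqrt(5), <v, e_2> = 0/sqrt(4), <v, e_3> = -4/sqrt(4).
Square and sum: Σ |<v, e_j>|^2 = 56/5.
Compute ||v||^2 = v·v = 13.
Deficit = 13 − 56/5 = 9/5 ≥ 0, confirming Bessel's inequality. (The deficit equals ||v − Σ <v,e_j> e_j||^2, the squared distance from v to span{e_j}.)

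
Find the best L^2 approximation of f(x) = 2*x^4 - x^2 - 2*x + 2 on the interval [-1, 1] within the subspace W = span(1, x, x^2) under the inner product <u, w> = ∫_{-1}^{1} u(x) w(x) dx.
g(x) = 5*x^2/7 - 2*x + 64/35

The best approximation g ∈ W is the orthogonal projection of f onto W. Writing g = a_0 + a_1 x + a_2 x^2, the coefficients solve the normal equations G · a = b where
  G_{ij} = <φ_i, φ_j> and b_i = <f, φ_i>, with φ_0 = 1, φ_1 = x, φ_2 = x^2.
G =
  [2, 0, 2/3]
  [0, 2/3, 0]
  [2/3, 0, 2/5],
b = (62/15, -4/3, 158/105).
Solving gives a_0 = 64/35, a_1 = -2, a_2 = 5/7, so
  g(x) = 5*x^2/7 - 2*x + 64/35.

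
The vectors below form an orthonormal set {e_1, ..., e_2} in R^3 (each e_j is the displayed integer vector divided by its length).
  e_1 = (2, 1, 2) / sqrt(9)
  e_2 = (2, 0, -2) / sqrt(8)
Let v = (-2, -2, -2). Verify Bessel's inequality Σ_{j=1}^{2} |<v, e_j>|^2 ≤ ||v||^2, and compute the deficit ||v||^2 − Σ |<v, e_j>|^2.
Σ |<v, e_j>|^2 = 100/9; ||v||^2 = 12; deficit = 8/9

Write each e_j = u_j / sqrt(<u_j, u_j>) where u_j is the displayed integer vector. Then <v, e_j> = <v, u_j> / sqrt(<u_j, u_j>), so |<v, e_j>|^2 = <v, u_j>^2 / <u_j, u_j>.
Coefficients: <v, e_1> = -10/sqrt(9), <v, e_2> = 0/sqrt(8).
Square and sum: Σ |<v, e_j>|^2 = 100/9.
Compute ||v||^2 = v·v = 12.
Deficit = 12 − 100/9 = 8/9 ≥ 0, confirming Bessel's inequality. (The deficit equals ||v − Σ <v,e_j> e_j||^2, the squared distance from v to span{e_j}.)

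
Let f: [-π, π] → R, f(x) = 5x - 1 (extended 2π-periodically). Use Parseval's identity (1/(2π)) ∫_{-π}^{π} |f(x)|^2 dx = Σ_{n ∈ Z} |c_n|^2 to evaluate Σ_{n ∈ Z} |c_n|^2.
Σ |c_n|^2 = 25π^2/3 + 1

Expand and integrate term by term over [-π, π]:
  ∫ (5x)^2 dx = 25·(2π^3/3); ∫ 2·5·(-1)·x dx = 0 (odd integrand); ∫ (-1)^2 dx = 1·2π.
So (1/(2π)) ∫_{-π}^{π} (5x - 1)^2 dx = 25π^2/3 + 1 = 25π^2/3 + 1.
Parseval ⇒ Σ |c_n|^2 = 25π^2/3 + 1.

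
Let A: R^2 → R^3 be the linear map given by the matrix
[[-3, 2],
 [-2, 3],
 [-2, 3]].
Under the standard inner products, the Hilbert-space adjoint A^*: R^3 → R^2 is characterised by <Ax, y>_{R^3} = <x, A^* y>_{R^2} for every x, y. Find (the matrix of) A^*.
A^* = A^T =
[[-3, -2, -2],
 [2, 3, 3]]

For real matrices with standard dot products, the defining identity <Ax, y> = <x, A^* y> gives (Ax)^T y = x^T (A^*) y, i.e. x^T A^T y = x^T (A^*) y. Since this holds for all x, y, we must have A^* = A^T. Therefore
A^* =
[[-3, -2, -2],
 [2, 3, 3]].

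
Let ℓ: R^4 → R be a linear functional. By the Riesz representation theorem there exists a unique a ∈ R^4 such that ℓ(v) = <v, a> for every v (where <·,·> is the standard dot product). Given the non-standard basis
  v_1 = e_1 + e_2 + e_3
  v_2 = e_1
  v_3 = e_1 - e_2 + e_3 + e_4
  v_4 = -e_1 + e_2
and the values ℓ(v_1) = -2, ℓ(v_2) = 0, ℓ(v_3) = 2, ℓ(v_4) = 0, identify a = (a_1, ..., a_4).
a = (0, 0, -2, 4)

Write a = (a_1, ..., a_4) in the standard basis. For each basis vector v_i, ℓ(v_i) = <v_i, a> is a linear equation in the a_j's. Collect the n equations into a matrix system V a = ℓ, where row i of V is v_i (expressed in the standard basis). Since V is invertible (lower-triangular with 1s on the diagonal, up to permutation), solve by back-substitution:
  V =
[[1, 1, 1, 0],
 [1, 0, 0, 0],
 [1, -1, 1, 1],
 [-1, 1, 0, 0]]
  V a = (-2, 0, 2, 0)
Solving gives a = (0, 0, -2, 4).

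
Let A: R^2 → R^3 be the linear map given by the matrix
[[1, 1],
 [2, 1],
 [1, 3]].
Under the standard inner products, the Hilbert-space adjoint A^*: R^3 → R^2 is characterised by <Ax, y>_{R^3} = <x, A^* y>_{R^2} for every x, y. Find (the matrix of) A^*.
A^* = A^T =
[[1, 2, 1],
 [1, 1, 3]]

For real matrices with standard dot products, the defining identity <Ax, y> = <x, A^* y> gives (Ax)^T y = x^T (A^*) y, i.e. x^T A^T y = x^T (A^*) y. Since this holds for all x, y, we must have A^* = A^T. Therefore
A^* =
[[1, 2, 1],
 [1, 1, 3]].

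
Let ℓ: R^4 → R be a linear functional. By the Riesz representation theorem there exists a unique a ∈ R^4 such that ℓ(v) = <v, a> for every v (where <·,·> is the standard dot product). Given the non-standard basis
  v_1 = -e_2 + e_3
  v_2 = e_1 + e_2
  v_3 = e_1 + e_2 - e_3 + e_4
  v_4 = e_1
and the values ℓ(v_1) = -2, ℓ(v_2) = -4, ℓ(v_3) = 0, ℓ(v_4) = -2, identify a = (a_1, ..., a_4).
a = (-2, -2, -4, 0)

Write a = (a_1, ..., a_4) in the standard basis. For each basis vector v_i, ℓ(v_i) = <v_i, a> is a linear equation in the a_j's. Collect the n equations into a matrix system V a = ℓ, where row i of V is v_i (expressed in the standard basis). Since V is invertible (lower-triangular with 1s on the diagonal, up to permutation), solve by back-substitution:
  V =
[[0, -1, 1, 0],
 [1, 1, 0, 0],
 [1, 1, -1, 1],
 [1, 0, 0, 0]]
  V a = (-2, -4, 0, -2)
Solving gives a = (-2, -2, -4, 0).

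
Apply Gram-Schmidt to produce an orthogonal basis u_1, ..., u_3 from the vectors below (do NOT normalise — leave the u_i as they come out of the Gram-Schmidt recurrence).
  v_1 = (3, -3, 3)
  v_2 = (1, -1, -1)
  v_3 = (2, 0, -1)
Orthogonal basis:
  u_1 = (3, -3, 3)
  u_2 = (2/3, -2/3, -4/3)
  u_3 = (1, 1, 0)

Apply the Gram-Schmidt recurrence
  u_1 = v_1
  u_i = v_i − Σ_{j<i} ((v_i · u_j) / (u_j · u_j)) · u_j.

Step by step this gives:
  u_1 = (3, -3, 3)
  u_2 = (2/3, -2/3, -4/3)
  u_3 = (1, 1, 0)

Orthogonality check:
  u_2 · u_1 = 0 (should be 0)
  u_3 · u_1 = 0 (should be 0)
  u_3 · u_2 = 0 (should be 0)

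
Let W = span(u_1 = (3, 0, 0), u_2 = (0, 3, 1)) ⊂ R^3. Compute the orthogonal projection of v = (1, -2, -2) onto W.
proj_W(v) = (1, -12/5, -4/5)

Set up U = [u_1 | ... | u_2] ∈ R^(3×2). The projector onto W = col(U) is P = U (U^T U)^(-1) U^T.
Compute U^T U =
  [9, 0]
  [0, 10],
and U^T v = (3, -8).
Solve U^T U · c = U^T v for the coefficients: c = (1/3, -4/5). The projection is proj_W(v) = U c.
Check: (v - proj_W(v)) · u_1 = 0  (should be 0).
Check: (v - proj_W(v)) · u_2 = 0  (should be 0).
Result: proj_W(v) = (1, -12/5, -4/5).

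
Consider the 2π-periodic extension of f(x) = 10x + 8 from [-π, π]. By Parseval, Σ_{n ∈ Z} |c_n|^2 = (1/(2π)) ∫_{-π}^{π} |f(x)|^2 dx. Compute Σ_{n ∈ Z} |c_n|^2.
Σ |c_n|^2 = 100π^2/3 + 64

Expand and integrate term by term over [-π, π]:
  ∫ (10x)^2 dx = 100·(2π^3/3); ∫ 2·10·(8)·x dx = 0 (odd integrand); ∫ 8^2 dx = 64·2π.
So (1/(2π)) ∫_{-π}^{π} (10x + 8)^2 dx = 100π^2/3 + 64 = 100π^2/3 + 64.
Parseval ⇒ Σ |c_n|^2 = 100π^2/3 + 64.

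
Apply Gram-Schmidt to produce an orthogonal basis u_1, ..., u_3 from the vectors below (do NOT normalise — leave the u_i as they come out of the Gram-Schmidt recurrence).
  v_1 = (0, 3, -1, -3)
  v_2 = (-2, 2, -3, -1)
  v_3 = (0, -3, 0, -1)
Orthogonal basis:
  u_1 = (0, 3, -1, -3)
  u_2 = (-2, 2/19, -45/19, 17/19)
  u_3 = (-23/99, -202/99, -13/22, -365/198)

Apply the Gram-Schmidt recurrence
  u_1 = v_1
  u_i = v_i − Σ_{j<i} ((v_i · u_j) / (u_j · u_j)) · u_j.

Step by step this gives:
  u_1 = (0, 3, -1, -3)
  u_2 = (-2, 2/19, -45/19, 17/19)
  u_3 = (-23/99, -202/99, -13/22, -365/198)

Orthogonality check:
  u_2 · u_1 = 0 (should be 0)
  u_3 · u_1 = 0 (should be 0)
  u_3 · u_2 = 0 (should be 0)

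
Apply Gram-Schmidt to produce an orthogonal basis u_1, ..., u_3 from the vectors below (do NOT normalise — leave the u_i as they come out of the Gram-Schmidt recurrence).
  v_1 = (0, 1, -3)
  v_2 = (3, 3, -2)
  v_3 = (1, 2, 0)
Orthogonal basis:
  u_1 = (0, 1, -3)
  u_2 = (3, 21/10, 7/10)
  u_3 = (-77/139, 99/139, 33/139)

Apply the Gram-Schmidt recurrence
  u_1 = v_1
  u_i = v_i − Σ_{j<i} ((v_i · u_j) / (u_j · u_j)) · u_j.

Step by step this gives:
  u_1 = (0, 1, -3)
  u_2 = (3, 21/10, 7/10)
  u_3 = (-77/139, 99/139, 33/139)

Orthogonality check:
  u_2 · u_1 = 0 (should be 0)
  u_3 · u_1 = 0 (should be 0)
  u_3 · u_2 = 0 (should be 0)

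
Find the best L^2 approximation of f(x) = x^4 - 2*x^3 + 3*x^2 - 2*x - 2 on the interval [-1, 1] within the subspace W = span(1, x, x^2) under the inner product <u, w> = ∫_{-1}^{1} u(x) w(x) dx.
g(x) = 27*x^2/7 - 16*x/5 - 73/35

The best approximation g ∈ W is the orthogonal projection of f onto W. Writing g = a_0 + a_1 x + a_2 x^2, the coefficients solve the normal equations G · a = b where
  G_{ij} = <φ_i, φ_j> and b_i = <f, φ_i>, with φ_0 = 1, φ_1 = x, φ_2 = x^2.
G =
  [2, 0, 2/3]
  [0, 2/3, 0]
  [2/3, 0, 2/5],
b = (-8/5, -32/15, 16/105).
Solving gives a_0 = -73/35, a_1 = -16/5, a_2 = 27/7, so
  g(x) = 27*x^2/7 - 16*x/5 - 73/35.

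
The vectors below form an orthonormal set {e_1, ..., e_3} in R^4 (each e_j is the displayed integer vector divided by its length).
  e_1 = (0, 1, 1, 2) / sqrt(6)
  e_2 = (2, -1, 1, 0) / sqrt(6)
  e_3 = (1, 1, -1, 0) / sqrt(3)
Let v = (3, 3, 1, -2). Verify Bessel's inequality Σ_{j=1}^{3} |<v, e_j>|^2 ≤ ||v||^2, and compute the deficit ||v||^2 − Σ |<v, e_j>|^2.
Σ |<v, e_j>|^2 = 11; ||v||^2 = 23; deficit = 12

Write each e_j = u_j / sqrt(<u_j, u_j>) where u_j is the displayed integer vector. Then <v, e_j> = <v, u_j> / sqrt(<u_j, u_j>), so |<v, e_j>|^2 = <v, u_j>^2 / <u_j, u_j>.
Coefficients: <v, e_1> = 0/sqrt(6), <v, e_2> = 4/sqrt(6), <v, e_3> = 5/sqrt(3).
Square and sum: Σ |<v, e_j>|^2 = 11.
Compute ||v||^2 = v·v = 23.
Deficit = 23 − 11 = 12 ≥ 0, confirming Bessel's inequality. (The deficit equals ||v − Σ <v,e_j> e_j||^2, the squared distance from v to span{e_j}.)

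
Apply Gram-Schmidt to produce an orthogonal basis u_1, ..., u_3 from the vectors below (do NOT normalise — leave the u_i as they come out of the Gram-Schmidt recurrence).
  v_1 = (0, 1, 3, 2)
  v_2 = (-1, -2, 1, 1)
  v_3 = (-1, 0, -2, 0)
Orthogonal basis:
  u_1 = (0, 1, 3, 2)
  u_2 = (-1, -31/14, 5/14, 4/7)
  u_3 = (-85/89, 47/89, -65/89, 74/89)

Apply the Gram-Schmidt recurrence
  u_1 = v_1
  u_i = v_i − Σ_{j<i} ((v_i · u_j) / (u_j · u_j)) · u_j.

Step by step this gives:
  u_1 = (0, 1, 3, 2)
  u_2 = (-1, -31/14, 5/14, 4/7)
  u_3 = (-85/89, 47/89, -65/89, 74/89)

Orthogonality check:
  u_2 · u_1 = 0 (should be 0)
  u_3 · u_1 = 0 (should be 0)
  u_3 · u_2 = 0 (should be 0)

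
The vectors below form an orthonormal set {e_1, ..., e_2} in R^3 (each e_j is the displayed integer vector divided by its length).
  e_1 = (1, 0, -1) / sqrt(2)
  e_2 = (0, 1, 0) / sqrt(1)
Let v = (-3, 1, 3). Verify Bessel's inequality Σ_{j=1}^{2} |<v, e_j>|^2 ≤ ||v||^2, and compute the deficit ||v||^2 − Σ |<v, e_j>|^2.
Σ |<v, e_j>|^2 = 19; ||v||^2 = 19; deficit = 0

Write each e_j = u_j / sqrt(<u_j, u_j>) where u_j is the displayed integer vector. Then <v, e_j> = <v, u_j> / sqrt(<u_j, u_j>), so |<v, e_j>|^2 = <v, u_j>^2 / <u_j, u_j>.
Coefficients: <v, e_1> = -6/sqrt(2), <v, e_2> = 1/sqrt(1).
Square and sum: Σ |<v, e_j>|^2 = 19.
Compute ||v||^2 = v·v = 19.
Deficit = 19 − 19 = 0 ≥ 0, confirming Bessel's inequality. (The deficit equals ||v − Σ <v,e_j> e_j||^2, the squared distance from v to span{e_j}.)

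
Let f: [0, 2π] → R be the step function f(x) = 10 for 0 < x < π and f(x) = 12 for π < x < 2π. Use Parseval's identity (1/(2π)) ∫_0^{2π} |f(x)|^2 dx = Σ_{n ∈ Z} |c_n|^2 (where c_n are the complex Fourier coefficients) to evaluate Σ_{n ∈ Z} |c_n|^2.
Σ |c_n|^2 = 122

Parseval equates the L^2 energy of f (normalised by 1/(2π)) with the ℓ^2 sum of its Fourier coefficients: (1/(2π)) ∫_0^{2π} |f|^2 = Σ |c_n|^2.
Compute the left side: (1/(2π)) [∫_0^π 10^2 dx + ∫_π^{2π} 12^2 dx] = (1/(2π)) · (100π + 144π) = (100 + 144)/2 = 122.
So Σ_{n ∈ Z} |c_n|^2 = 122.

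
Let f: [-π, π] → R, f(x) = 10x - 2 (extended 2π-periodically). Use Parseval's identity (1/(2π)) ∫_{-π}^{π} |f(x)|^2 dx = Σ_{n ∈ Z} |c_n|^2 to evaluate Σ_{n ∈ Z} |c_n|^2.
Σ |c_n|^2 = 100π^2/3 + 4

Expand and integrate term by term over [-π, π]:
  ∫ (10x)^2 dx = 100·(2π^3/3); ∫ 2·10·(-2)·x dx = 0 (odd integrand); ∫ (-2)^2 dx = 4·2π.
So (1/(2π)) ∫_{-π}^{π} (10x - 2)^2 dx = 100π^2/3 + 4 = 100π^2/3 + 4.
Parseval ⇒ Σ |c_n|^2 = 100π^2/3 + 4.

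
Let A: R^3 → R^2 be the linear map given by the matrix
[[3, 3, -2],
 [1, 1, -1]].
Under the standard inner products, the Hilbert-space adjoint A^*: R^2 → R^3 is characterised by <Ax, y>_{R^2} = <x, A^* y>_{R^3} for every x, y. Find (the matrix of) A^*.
A^* = A^T =
[[3, 1],
 [3, 1],
 [-2, -1]]

For real matrices with standard dot products, the defining identity <Ax, y> = <x, A^* y> gives (Ax)^T y = x^T (A^*) y, i.e. x^T A^T y = x^T (A^*) y. Since this holds for all x, y, we must have A^* = A^T. Therefore
A^* =
[[3, 1],
 [3, 1],
 [-2, -1]].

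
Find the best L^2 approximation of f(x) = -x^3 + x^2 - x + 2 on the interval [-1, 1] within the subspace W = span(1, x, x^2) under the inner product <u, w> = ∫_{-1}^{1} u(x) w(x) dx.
g(x) = x^2 - 8*x/5 + 2

The best approximation g ∈ W is the orthogonal projection of f onto W. Writing g = a_0 + a_1 x + a_2 x^2, the coefficients solve the normal equations G · a = b where
  G_{ij} = <φ_i, φ_j> and b_i = <f, φ_i>, with φ_0 = 1, φ_1 = x, φ_2 = x^2.
G =
  [2, 0, 2/3]
  [0, 2/3, 0]
  [2/3, 0, 2/5],
b = (14/3, -16/15, 26/15).
Solving gives a_0 = 2, a_1 = -8/5, a_2 = 1, so
  g(x) = x^2 - 8*x/5 + 2.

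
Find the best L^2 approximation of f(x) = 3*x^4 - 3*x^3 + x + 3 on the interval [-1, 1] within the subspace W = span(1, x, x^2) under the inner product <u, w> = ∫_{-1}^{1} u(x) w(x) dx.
g(x) = 18*x^2/7 - 4*x/5 + 96/35

The best approximation g ∈ W is the orthogonal projection of f onto W. Writing g = a_0 + a_1 x + a_2 x^2, the coefficients solve the normal equations G · a = b where
  G_{ij} = <φ_i, φ_j> and b_i = <f, φ_i>, with φ_0 = 1, φ_1 = x, φ_2 = x^2.
G =
  [2, 0, 2/3]
  [0, 2/3, 0]
  [2/3, 0, 2/5],
b = (36/5, -8/15, 20/7).
Solving gives a_0 = 96/35, a_1 = -4/5, a_2 = 18/7, so
  g(x) = 18*x^2/7 - 4*x/5 + 96/35.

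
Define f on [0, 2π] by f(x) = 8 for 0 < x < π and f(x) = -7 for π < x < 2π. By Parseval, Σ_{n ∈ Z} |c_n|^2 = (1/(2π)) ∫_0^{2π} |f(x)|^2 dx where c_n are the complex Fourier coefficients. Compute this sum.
Σ |c_n|^2 = 113/2

Parseval equates the L^2 energy of f (normalised by 1/(2π)) with the ℓ^2 sum of its Fourier coefficients: (1/(2π)) ∫_0^{2π} |f|^2 = Σ |c_n|^2.
Compute the left side: (1/(2π)) [∫_0^π 8^2 dx + ∫_π^{2π} (-7)^2 dx] = (1/(2π)) · (64π + 49π) = (64 + 49)/2 = 113/2.
So Σ_{n ∈ Z} |c_n|^2 = 113/2.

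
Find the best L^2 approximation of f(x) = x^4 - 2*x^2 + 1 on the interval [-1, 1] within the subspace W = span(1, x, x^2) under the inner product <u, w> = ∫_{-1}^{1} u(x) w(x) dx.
g(x) = 32/35 - 8*x^2/7

The best approximation g ∈ W is the orthogonal projection of f onto W. Writing g = a_0 + a_1 x + a_2 x^2, the coefficients solve the normal equations G · a = b where
  G_{ij} = <φ_i, φ_j> and b_i = <f, φ_i>, with φ_0 = 1, φ_1 = x, φ_2 = x^2.
G =
  [2, 0, 2/3]
  [0, 2/3, 0]
  [2/3, 0, 2/5],
b = (16/15, 0, 16/105).
Solving gives a_0 = 32/35, a_1 = 0, a_2 = -8/7, so
  g(x) = 32/35 - 8*x^2/7.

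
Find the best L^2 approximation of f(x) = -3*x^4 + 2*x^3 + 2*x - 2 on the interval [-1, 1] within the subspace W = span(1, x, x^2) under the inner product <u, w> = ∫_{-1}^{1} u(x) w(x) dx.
g(x) = -18*x^2/7 + 16*x/5 - 61/35

The best approximation g ∈ W is the orthogonal projection of f onto W. Writing g = a_0 + a_1 x + a_2 x^2, the coefficients solve the normal equations G · a = b where
  G_{ij} = <φ_i, φ_j> and b_i = <f, φ_i>, with φ_0 = 1, φ_1 = x, φ_2 = x^2.
G =
  [2, 0, 2/3]
  [0, 2/3, 0]
  [2/3, 0, 2/5],
b = (-26/5, 32/15, -46/21).
Solving gives a_0 = -61/35, a_1 = 16/5, a_2 = -18/7, so
  g(x) = -18*x^2/7 + 16*x/5 - 61/35.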